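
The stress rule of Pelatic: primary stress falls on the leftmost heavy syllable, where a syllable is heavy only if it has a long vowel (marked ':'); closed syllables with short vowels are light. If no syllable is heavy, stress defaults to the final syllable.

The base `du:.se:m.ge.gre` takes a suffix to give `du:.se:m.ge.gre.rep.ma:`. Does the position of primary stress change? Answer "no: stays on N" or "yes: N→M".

no: stays on 1

Base `du:.se:m.ge.gre` (4 syllables):
  Weights: 1 du: H, 2 se:m H, 3 ge L, 4 gre L.
  Heavy syllables in the domain: 1, 2. The leftmost is syllable 1 (du:).
  → primary stress on syllable 1.
Suffixed `du:.se:m.ge.gre.rep.ma:` (6 syllables):
  Weights: 1 du: H, 2 se:m H, 3 ge L, 4 gre L, 5 rep L, 6 ma: H.
  Heavy syllables in the domain: 1, 2, 6. The leftmost is syllable 1 (du:).
  → primary stress on syllable 1.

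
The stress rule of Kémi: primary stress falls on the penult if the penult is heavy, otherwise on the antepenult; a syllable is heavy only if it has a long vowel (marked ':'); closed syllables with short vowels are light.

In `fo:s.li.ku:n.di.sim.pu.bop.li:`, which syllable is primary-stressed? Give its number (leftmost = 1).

6

Weights: 6 pu L, 7 bop L, 8 li: H.
The penult (syllable 7, bop) is light, so stress falls on the antepenult (syllable 6, pu).
Primary stress: syllable 6 → fo:s.li.ku:n.di.sim.ˈpu.bop.li:.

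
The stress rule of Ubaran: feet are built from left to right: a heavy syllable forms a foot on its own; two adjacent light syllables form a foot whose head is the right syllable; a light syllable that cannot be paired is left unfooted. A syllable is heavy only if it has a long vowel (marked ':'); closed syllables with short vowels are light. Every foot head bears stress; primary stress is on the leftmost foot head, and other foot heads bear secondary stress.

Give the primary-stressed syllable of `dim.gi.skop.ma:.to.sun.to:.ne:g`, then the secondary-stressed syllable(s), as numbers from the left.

primary 2, secondary 4, 6, 7, 8

Weights: 1 dim L, 2 gi L, 3 skop L, 4 ma: H, 5 to L, 6 sun L, 7 to: H, 8 ne:g H.
Parse left to right (heavy = foot alone; LL = one foot; stranded L unfooted): (dim.ˈgi) skop (ˈma:) (to.ˈsun) (ˈto:) (ˈne:g).
Foot heads: 2, 4, 6, 7, 8.
Primary stress on the leftmost head = syllable 2.
Secondary stress on 4, 6, 7, 8: dim.ˈgi.skop.ˌma:.to.ˌsun.ˌto:.ˌne:g.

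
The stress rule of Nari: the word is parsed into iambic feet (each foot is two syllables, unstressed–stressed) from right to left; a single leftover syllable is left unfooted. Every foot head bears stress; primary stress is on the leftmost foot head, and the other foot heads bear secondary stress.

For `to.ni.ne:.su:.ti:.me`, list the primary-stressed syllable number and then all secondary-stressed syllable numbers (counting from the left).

primary 2, secondary 4, 6

Parse right to left into iambic (σˈσ) feet: (to.ˈni) (ne:.ˈsu:) (ti:.ˈme).
Foot heads (stressed positions): 2, 4, 6.
End Rule Leftmost: primary stress on the leftmost head = syllable 2.
Secondary stress on 4, 6: to.ˈni.ne:.ˌsu:.ti:.ˌme.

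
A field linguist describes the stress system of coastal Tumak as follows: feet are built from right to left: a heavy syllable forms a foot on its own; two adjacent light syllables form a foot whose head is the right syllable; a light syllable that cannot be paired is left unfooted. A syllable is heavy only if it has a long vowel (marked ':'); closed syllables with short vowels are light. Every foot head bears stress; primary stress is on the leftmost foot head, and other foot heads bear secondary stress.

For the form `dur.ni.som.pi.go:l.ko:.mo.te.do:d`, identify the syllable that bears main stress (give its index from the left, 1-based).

2

Weights: 1 dur L, 2 ni L, 3 som L, 4 pi L, 5 go:l H, 6 ko: H, 7 mo L, 8 te L, 9 do:d H.
Parse right to left (heavy = foot alone; LL = one foot; stranded L unfooted): (dur.ˈni) (som.ˈpi) (ˈgo:l) (ˈko:) (mo.ˈte) (ˈdo:d).
Foot heads: 2, 4, 5, 6, 8, 9.
Primary stress on the leftmost head = syllable 2.
Primary stress: syllable 2 → dur.ˈni.som.pi.go:l.ko:.mo.te.do:d.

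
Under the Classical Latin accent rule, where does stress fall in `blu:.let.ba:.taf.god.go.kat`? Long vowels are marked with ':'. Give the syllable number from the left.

5

Classical Latin: stress the penult if heavy (long vowel or closed), else the antepenult.
Weights: 5 god H, 6 go L, 7 kat H.
The penult (syllable 6, go) is light, so stress falls on the antepenult (syllable 5, god).
Stress on syllable 5: blu:.let.ba:.taf.ˈgod.go.kat.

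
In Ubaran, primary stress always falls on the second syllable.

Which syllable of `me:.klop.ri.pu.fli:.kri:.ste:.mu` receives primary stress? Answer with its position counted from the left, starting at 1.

2

The word has 8 syllables; the second syllable is syllable 2 (klop).
Primary stress: syllable 2 → me:.ˈklop.ri.pu.fli:.kri:.ste:.mu.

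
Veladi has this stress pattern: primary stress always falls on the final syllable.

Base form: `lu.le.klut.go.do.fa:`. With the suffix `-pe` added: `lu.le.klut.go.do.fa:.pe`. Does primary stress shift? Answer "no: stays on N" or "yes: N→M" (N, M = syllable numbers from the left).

Base `lu.le.klut.go.do.fa:` (6 syllables):
  The word has 6 syllables; the final syllable is syllable 6 (fa:).
  → primary stress on syllable 6.
Suffixed `lu.le.klut.go.do.fa:.pe` (7 syllables):
  The word has 7 syllables; the final syllable is syllable 7 (pe).
  → primary stress on syllable 7.

yes: 6→7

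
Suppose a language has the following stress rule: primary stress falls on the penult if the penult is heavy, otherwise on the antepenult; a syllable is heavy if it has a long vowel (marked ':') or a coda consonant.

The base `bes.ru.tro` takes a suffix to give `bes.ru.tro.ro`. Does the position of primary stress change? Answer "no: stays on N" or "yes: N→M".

yes: 1→2

Base `bes.ru.tro` (3 syllables):
  Weights: 1 bes H, 2 ru L, 3 tro L.
  The penult (syllable 2, ru) is light, so stress falls on the antepenult (syllable 1, bes).
  → primary stress on syllable 1.
Suffixed `bes.ru.tro.ro` (4 syllables):
  Weights: 2 ru L, 3 tro L, 4 ro L.
  The penult (syllable 3, tro) is light, so stress falls on the antepenult (syllable 2, ru).
  → primary stress on syllable 2.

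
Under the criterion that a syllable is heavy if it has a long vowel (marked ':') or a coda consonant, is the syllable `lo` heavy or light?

`lo`: short vowel, open (no coda). Short vowel, open → light.

light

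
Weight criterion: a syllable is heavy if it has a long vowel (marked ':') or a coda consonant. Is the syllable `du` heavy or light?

light

`du`: short vowel, open (no coda). Short vowel, open → light.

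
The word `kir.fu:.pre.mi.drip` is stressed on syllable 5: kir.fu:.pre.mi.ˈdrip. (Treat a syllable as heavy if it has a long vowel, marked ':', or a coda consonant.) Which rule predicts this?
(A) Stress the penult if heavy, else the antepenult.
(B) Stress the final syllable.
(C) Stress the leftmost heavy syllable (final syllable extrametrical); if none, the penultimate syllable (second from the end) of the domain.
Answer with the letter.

Rule A → syllable 3 (observed: 5).
Rule B → syllable 5 ✓.
Rule C → syllable 1 (observed: 5).

B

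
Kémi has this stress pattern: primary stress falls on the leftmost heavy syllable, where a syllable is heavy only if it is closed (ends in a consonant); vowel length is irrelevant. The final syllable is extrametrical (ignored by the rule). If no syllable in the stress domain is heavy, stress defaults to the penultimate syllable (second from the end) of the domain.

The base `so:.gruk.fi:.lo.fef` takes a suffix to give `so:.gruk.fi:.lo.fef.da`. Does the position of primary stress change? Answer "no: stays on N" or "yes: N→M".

no: stays on 2

Base `so:.gruk.fi:.lo.fef` (5 syllables):
  The final syllable (5, fef) is extrametrical; the stress domain is syllables 1–4.
  Weights: 1 so: L, 2 gruk H, 3 fi: L, 4 lo L.
  Heavy syllables in the domain: 2. The leftmost is syllable 2 (gruk).
  → primary stress on syllable 2.
Suffixed `so:.gruk.fi:.lo.fef.da` (6 syllables):
  The final syllable (6, da) is extrametrical; the stress domain is syllables 1–5.
  Weights: 1 so: L, 2 gruk H, 3 fi: L, 4 lo L, 5 fef H.
  Heavy syllables in the domain: 2, 5. The leftmost is syllable 2 (gruk).
  → primary stress on syllable 2.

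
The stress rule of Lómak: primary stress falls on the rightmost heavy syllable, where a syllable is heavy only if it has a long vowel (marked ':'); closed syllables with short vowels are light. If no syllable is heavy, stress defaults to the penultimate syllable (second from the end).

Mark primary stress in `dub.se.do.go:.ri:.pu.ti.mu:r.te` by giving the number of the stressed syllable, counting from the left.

Weights: 1 dub L, 2 se L, 3 do L, 4 go: H, 5 ri: H, 6 pu L, 7 ti L, 8 mu:r H, 9 te L.
Heavy syllables in the domain: 4, 5, 8. The rightmost is syllable 8 (mu:r).
Primary stress: syllable 8 → dub.se.do.go:.ri:.pu.ti.ˈmu:r.te.

8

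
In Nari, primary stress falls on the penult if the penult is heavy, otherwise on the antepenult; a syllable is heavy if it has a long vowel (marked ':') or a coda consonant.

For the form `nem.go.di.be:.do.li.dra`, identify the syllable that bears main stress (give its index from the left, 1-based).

Weights: 5 do L, 6 li L, 7 dra L.
The penult (syllable 6, li) is light, so stress falls on the antepenult (syllable 5, do).
Primary stress: syllable 5 → nem.go.di.be:.ˈdo.li.dra.

5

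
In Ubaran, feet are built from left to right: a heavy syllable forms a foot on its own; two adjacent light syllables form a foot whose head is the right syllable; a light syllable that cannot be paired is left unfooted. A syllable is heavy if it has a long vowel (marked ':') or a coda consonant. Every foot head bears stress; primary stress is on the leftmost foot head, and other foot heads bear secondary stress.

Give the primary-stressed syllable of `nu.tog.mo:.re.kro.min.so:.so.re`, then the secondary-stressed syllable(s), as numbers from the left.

primary 2, secondary 3, 5, 6, 7, 9

Weights: 1 nu L, 2 tog H, 3 mo: H, 4 re L, 5 kro L, 6 min H, 7 so: H, 8 so L, 9 re L.
Parse left to right (heavy = foot alone; LL = one foot; stranded L unfooted): nu (ˈtog) (ˈmo:) (re.ˈkro) (ˈmin) (ˈso:) (so.ˈre).
Foot heads: 2, 3, 5, 6, 7, 9.
Primary stress on the leftmost head = syllable 2.
Secondary stress on 3, 5, 6, 7, 9: nu.ˈtog.ˌmo:.re.ˌkro.ˌmin.ˌso:.so.ˌre.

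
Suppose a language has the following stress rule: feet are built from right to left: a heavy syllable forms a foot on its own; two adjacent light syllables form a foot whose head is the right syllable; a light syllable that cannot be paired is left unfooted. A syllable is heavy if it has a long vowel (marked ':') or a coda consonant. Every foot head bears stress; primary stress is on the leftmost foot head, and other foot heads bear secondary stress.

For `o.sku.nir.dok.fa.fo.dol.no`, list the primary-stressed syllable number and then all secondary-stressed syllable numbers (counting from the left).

Weights: 1 o L, 2 sku L, 3 nir H, 4 dok H, 5 fa L, 6 fo L, 7 dol H, 8 no L.
Parse right to left (heavy = foot alone; LL = one foot; stranded L unfooted): (o.ˈsku) (ˈnir) (ˈdok) (fa.ˈfo) (ˈdol) no.
Foot heads: 2, 3, 4, 6, 7.
Primary stress on the leftmost head = syllable 2.
Secondary stress on 3, 4, 6, 7: o.ˈsku.ˌnir.ˌdok.fa.ˌfo.ˌdol.no.

primary 2, secondary 3, 4, 6, 7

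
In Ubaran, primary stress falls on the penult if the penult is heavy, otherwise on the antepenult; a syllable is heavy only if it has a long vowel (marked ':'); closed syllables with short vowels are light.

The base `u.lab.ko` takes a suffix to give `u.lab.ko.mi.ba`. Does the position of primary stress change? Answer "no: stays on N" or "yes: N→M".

Base `u.lab.ko` (3 syllables):
  Weights: 1 u L, 2 lab L, 3 ko L.
  The penult (syllable 2, lab) is light, so stress falls on the antepenult (syllable 1, u).
  → primary stress on syllable 1.
Suffixed `u.lab.ko.mi.ba` (5 syllables):
  Weights: 3 ko L, 4 mi L, 5 ba L.
  The penult (syllable 4, mi) is light, so stress falls on the antepenult (syllable 3, ko).
  → primary stress on syllable 3.

yes: 1→3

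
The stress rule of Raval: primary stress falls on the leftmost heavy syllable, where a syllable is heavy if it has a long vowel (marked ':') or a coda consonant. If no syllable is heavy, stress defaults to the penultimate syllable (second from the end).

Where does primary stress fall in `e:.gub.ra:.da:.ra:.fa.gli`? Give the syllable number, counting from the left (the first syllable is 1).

1

Weights: 1 e: H, 2 gub H, 3 ra: H, 4 da: H, 5 ra: H, 6 fa L, 7 gli L.
Heavy syllables in the domain: 1, 2, 3, 4, 5. The leftmost is syllable 1 (e:).
Primary stress: syllable 1 → ˈe:.gub.ra:.da:.ra:.fa.gli.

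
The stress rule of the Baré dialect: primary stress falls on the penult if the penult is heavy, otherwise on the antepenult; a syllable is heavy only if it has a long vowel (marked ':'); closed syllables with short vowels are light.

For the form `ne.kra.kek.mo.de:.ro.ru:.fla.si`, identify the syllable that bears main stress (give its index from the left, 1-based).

Weights: 7 ru: H, 8 fla L, 9 si L.
The penult (syllable 8, fla) is light, so stress falls on the antepenult (syllable 7, ru:).
Primary stress: syllable 7 → ne.kra.kek.mo.de:.ro.ˈru:.fla.si.

7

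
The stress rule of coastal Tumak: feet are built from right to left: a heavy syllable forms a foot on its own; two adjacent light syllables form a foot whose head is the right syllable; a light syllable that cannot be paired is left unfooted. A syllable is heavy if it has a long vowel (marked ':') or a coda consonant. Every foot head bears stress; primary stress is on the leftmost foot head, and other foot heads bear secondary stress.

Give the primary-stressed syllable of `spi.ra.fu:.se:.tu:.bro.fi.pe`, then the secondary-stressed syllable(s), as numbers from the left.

primary 2, secondary 3, 4, 5, 8

Weights: 1 spi L, 2 ra L, 3 fu: H, 4 se: H, 5 tu: H, 6 bro L, 7 fi L, 8 pe L.
Parse right to left (heavy = foot alone; LL = one foot; stranded L unfooted): (spi.ˈra) (ˈfu:) (ˈse:) (ˈtu:) bro (fi.ˈpe).
Foot heads: 2, 3, 4, 5, 8.
Primary stress on the leftmost head = syllable 2.
Secondary stress on 3, 4, 5, 8: spi.ˈra.ˌfu:.ˌse:.ˌtu:.bro.fi.ˌpe.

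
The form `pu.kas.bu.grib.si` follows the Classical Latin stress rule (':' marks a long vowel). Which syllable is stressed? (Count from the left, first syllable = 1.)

4

Classical Latin: stress the penult if heavy (long vowel or closed), else the antepenult.
Weights: 3 bu L, 4 grib H, 5 si L.
The penult (syllable 4, grib) is heavy, so it takes stress.
Stress on syllable 4: pu.kas.bu.ˈgrib.si.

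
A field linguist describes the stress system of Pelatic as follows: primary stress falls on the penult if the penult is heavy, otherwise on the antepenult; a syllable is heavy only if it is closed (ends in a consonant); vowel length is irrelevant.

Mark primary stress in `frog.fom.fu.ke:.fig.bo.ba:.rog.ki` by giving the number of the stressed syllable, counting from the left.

Weights: 7 ba: L, 8 rog H, 9 ki L.
The penult (syllable 8, rog) is heavy, so it takes stress.
Primary stress: syllable 8 → frog.fom.fu.ke:.fig.bo.ba:.ˈrog.ki.

8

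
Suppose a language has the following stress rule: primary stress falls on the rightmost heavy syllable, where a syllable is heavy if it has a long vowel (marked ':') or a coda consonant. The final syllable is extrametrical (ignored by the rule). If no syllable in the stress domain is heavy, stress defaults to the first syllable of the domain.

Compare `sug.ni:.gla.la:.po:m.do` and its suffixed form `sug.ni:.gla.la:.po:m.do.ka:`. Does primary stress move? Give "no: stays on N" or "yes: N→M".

Base `sug.ni:.gla.la:.po:m.do` (6 syllables):
  The final syllable (6, do) is extrametrical; the stress domain is syllables 1–5.
  Weights: 1 sug H, 2 ni: H, 3 gla L, 4 la: H, 5 po:m H.
  Heavy syllables in the domain: 1, 2, 4, 5. The rightmost is syllable 5 (po:m).
  → primary stress on syllable 5.
Suffixed `sug.ni:.gla.la:.po:m.do.ka:` (7 syllables):
  The final syllable (7, ka:) is extrametrical; the stress domain is syllables 1–6.
  Weights: 1 sug H, 2 ni: H, 3 gla L, 4 la: H, 5 po:m H, 6 do L.
  Heavy syllables in the domain: 1, 2, 4, 5. The rightmost is syllable 5 (po:m).
  → primary stress on syllable 5.

no: stays on 5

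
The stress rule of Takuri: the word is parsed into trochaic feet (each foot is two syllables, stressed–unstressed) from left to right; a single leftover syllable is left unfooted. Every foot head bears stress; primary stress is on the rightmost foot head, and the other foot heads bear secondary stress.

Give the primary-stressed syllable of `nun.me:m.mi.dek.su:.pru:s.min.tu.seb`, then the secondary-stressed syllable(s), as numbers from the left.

Parse left to right into trochaic (ˈσσ) feet: (ˈnun.me:m) (ˈmi.dek) (ˈsu:.pru:s) (ˈmin.tu) seb. Syllable 9 is left unfooted.
Foot heads (stressed positions): 1, 3, 5, 7.
End Rule Rightmost: primary stress on the rightmost head = syllable 7.
Secondary stress on 1, 3, 5: ˌnun.me:m.ˌmi.dek.ˌsu:.pru:s.ˈmin.tu.seb.

primary 7, secondary 1, 3, 5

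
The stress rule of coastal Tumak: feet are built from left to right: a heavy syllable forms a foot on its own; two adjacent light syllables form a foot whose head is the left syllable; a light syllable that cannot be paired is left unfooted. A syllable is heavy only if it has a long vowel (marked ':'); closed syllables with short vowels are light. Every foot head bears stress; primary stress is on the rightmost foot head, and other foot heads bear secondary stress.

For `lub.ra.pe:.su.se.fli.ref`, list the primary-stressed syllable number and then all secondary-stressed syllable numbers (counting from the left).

Weights: 1 lub L, 2 ra L, 3 pe: H, 4 su L, 5 se L, 6 fli L, 7 ref L.
Parse left to right (heavy = foot alone; LL = one foot; stranded L unfooted): (ˈlub.ra) (ˈpe:) (ˈsu.se) (ˈfli.ref).
Foot heads: 1, 3, 4, 6.
Primary stress on the rightmost head = syllable 6.
Secondary stress on 1, 3, 4: ˌlub.ra.ˌpe:.ˌsu.se.ˈfli.ref.

primary 6, secondary 1, 3, 4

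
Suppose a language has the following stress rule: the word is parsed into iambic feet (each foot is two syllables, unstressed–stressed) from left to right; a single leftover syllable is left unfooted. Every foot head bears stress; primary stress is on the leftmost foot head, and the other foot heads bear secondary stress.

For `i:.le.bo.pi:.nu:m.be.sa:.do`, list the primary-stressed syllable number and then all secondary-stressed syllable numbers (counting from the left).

primary 2, secondary 4, 6, 8

Parse left to right into iambic (σˈσ) feet: (i:.ˈle) (bo.ˈpi:) (nu:m.ˈbe) (sa:.ˈdo).
Foot heads (stressed positions): 2, 4, 6, 8.
End Rule Leftmost: primary stress on the leftmost head = syllable 2.
Secondary stress on 4, 6, 8: i:.ˈle.bo.ˌpi:.nu:m.ˌbe.sa:.ˌdo.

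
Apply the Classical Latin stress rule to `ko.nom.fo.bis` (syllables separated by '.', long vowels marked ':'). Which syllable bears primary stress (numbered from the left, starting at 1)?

Classical Latin: stress the penult if heavy (long vowel or closed), else the antepenult.
Weights: 2 nom H, 3 fo L, 4 bis H.
The penult (syllable 3, fo) is light, so stress falls on the antepenult (syllable 2, nom).
Stress on syllable 2: ko.ˈnom.fo.bis.

2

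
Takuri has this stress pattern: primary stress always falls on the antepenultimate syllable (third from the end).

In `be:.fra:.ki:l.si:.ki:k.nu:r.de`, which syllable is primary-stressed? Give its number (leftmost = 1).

The word has 7 syllables; the antepenultimate syllable (third from the end) is syllable 5 (ki:k).
Primary stress: syllable 5 → be:.fra:.ki:l.si:.ˈki:k.nu:r.de.

5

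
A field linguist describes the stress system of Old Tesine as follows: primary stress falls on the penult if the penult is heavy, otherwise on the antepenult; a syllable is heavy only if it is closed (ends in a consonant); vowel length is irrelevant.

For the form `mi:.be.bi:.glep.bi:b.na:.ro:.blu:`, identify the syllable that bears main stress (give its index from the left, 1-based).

6

Weights: 6 na: L, 7 ro: L, 8 blu: L.
The penult (syllable 7, ro:) is light, so stress falls on the antepenult (syllable 6, na:).
Primary stress: syllable 6 → mi:.be.bi:.glep.bi:b.ˈna:.ro:.blu:.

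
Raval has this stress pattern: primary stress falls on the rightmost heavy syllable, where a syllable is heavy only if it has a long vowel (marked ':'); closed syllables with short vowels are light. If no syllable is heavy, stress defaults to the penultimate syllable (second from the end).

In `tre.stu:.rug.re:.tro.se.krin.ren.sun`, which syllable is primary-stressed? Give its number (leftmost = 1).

4

Weights: 1 tre L, 2 stu: H, 3 rug L, 4 re: H, 5 tro L, 6 se L, 7 krin L, 8 ren L, 9 sun L.
Heavy syllables in the domain: 2, 4. The rightmost is syllable 4 (re:).
Primary stress: syllable 4 → tre.stu:.rug.ˈre:.tro.se.krin.ren.sun.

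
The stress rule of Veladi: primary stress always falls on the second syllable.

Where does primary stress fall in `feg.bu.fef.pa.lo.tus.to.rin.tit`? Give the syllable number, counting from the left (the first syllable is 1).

The word has 9 syllables; the second syllable is syllable 2 (bu).
Primary stress: syllable 2 → feg.ˈbu.fef.pa.lo.tus.to.rin.tit.

2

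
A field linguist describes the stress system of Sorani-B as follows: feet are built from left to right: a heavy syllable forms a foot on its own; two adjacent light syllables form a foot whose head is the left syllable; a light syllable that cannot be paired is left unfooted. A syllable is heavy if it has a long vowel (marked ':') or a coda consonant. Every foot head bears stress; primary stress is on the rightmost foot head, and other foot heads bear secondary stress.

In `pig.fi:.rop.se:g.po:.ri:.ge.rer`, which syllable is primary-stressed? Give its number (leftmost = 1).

Weights: 1 pig H, 2 fi: H, 3 rop H, 4 se:g H, 5 po: H, 6 ri: H, 7 ge L, 8 rer H.
Parse left to right (heavy = foot alone; LL = one foot; stranded L unfooted): (ˈpig) (ˈfi:) (ˈrop) (ˈse:g) (ˈpo:) (ˈri:) ge (ˈrer).
Foot heads: 1, 2, 3, 4, 5, 6, 8.
Primary stress on the rightmost head = syllable 8.
Primary stress: syllable 8 → pig.fi:.rop.se:g.po:.ri:.ge.ˈrer.

8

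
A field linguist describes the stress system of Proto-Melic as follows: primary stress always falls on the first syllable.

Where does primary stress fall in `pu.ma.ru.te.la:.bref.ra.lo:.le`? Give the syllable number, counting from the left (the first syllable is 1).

1

The word has 9 syllables; the first syllable is syllable 1 (pu).
Primary stress: syllable 1 → ˈpu.ma.ru.te.la:.bref.ra.lo:.le.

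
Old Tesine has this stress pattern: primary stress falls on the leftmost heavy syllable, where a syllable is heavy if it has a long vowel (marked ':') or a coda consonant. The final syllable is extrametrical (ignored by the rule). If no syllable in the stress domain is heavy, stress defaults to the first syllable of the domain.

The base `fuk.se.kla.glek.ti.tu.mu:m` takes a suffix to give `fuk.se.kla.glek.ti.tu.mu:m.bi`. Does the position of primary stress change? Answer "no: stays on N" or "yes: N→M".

no: stays on 1

Base `fuk.se.kla.glek.ti.tu.mu:m` (7 syllables):
  The final syllable (7, mu:m) is extrametrical; the stress domain is syllables 1–6.
  Weights: 1 fuk H, 2 se L, 3 kla L, 4 glek H, 5 ti L, 6 tu L.
  Heavy syllables in the domain: 1, 4. The leftmost is syllable 1 (fuk).
  → primary stress on syllable 1.
Suffixed `fuk.se.kla.glek.ti.tu.mu:m.bi` (8 syllables):
  The final syllable (8, bi) is extrametrical; the stress domain is syllables 1–7.
  Weights: 1 fuk H, 2 se L, 3 kla L, 4 glek H, 5 ti L, 6 tu L, 7 mu:m H.
  Heavy syllables in the domain: 1, 4, 7. The leftmost is syllable 1 (fuk).
  → primary stress on syllable 1.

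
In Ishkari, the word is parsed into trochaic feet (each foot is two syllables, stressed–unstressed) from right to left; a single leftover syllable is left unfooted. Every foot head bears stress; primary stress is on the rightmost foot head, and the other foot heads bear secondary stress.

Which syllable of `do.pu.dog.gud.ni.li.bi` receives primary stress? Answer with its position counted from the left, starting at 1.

6

Parse right to left into trochaic (ˈσσ) feet: do (ˈpu.dog) (ˈgud.ni) (ˈli.bi). Syllable 1 is left unfooted.
Foot heads (stressed positions): 2, 4, 6.
End Rule Rightmost: primary stress on the rightmost head = syllable 6.
Primary stress: syllable 6 → do.pu.dog.gud.ni.ˈli.bi.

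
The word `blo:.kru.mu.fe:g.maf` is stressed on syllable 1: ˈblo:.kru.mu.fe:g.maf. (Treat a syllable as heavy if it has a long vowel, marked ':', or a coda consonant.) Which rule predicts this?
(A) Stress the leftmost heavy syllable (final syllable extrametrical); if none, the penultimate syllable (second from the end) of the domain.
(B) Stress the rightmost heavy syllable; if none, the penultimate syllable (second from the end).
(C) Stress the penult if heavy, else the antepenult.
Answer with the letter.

Rule A → syllable 1 ✓.
Rule B → syllable 5 (observed: 1).
Rule C → syllable 4 (observed: 1).

A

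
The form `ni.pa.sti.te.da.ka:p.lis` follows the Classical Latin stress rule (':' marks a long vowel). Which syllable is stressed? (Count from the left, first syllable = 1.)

Classical Latin: stress the penult if heavy (long vowel or closed), else the antepenult.
Weights: 5 da L, 6 ka:p H, 7 lis H.
The penult (syllable 6, ka:p) is heavy, so it takes stress.
Stress on syllable 6: ni.pa.sti.te.da.ˈka:p.lis.

6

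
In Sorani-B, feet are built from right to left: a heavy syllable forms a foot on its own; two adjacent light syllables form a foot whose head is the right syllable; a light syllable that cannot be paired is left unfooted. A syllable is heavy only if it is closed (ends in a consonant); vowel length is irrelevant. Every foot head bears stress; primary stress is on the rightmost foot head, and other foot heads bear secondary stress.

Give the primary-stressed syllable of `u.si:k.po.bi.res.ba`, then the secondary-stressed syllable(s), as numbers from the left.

primary 5, secondary 2, 4

Weights: 1 u L, 2 si:k H, 3 po L, 4 bi L, 5 res H, 6 ba L.
Parse right to left (heavy = foot alone; LL = one foot; stranded L unfooted): u (ˈsi:k) (po.ˈbi) (ˈres) ba.
Foot heads: 2, 4, 5.
Primary stress on the rightmost head = syllable 5.
Secondary stress on 2, 4: u.ˌsi:k.po.ˌbi.ˈres.ba.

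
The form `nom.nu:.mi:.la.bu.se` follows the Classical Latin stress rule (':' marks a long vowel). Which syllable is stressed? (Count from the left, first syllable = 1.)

Classical Latin: stress the penult if heavy (long vowel or closed), else the antepenult.
Weights: 4 la L, 5 bu L, 6 se L.
The penult (syllable 5, bu) is light, so stress falls on the antepenult (syllable 4, la).
Stress on syllable 4: nom.nu:.mi:.ˈla.bu.se.

4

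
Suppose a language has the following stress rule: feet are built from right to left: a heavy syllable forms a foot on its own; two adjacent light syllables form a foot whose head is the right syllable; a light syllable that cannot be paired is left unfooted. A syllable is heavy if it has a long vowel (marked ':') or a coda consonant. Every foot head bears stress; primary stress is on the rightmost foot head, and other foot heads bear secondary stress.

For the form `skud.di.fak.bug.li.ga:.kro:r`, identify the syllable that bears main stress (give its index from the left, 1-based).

Weights: 1 skud H, 2 di L, 3 fak H, 4 bug H, 5 li L, 6 ga: H, 7 kro:r H.
Parse right to left (heavy = foot alone; LL = one foot; stranded L unfooted): (ˈskud) di (ˈfak) (ˈbug) li (ˈga:) (ˈkro:r).
Foot heads: 1, 3, 4, 6, 7.
Primary stress on the rightmost head = syllable 7.
Primary stress: syllable 7 → skud.di.fak.bug.li.ga:.ˈkro:r.

7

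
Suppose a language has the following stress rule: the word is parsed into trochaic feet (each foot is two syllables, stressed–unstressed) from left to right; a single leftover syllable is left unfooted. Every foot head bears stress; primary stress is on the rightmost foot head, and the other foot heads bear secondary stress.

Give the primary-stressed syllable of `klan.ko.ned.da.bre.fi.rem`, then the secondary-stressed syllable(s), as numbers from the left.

primary 5, secondary 1, 3

Parse left to right into trochaic (ˈσσ) feet: (ˈklan.ko) (ˈned.da) (ˈbre.fi) rem. Syllable 7 is left unfooted.
Foot heads (stressed positions): 1, 3, 5.
End Rule Rightmost: primary stress on the rightmost head = syllable 5.
Secondary stress on 1, 3: ˌklan.ko.ˌned.da.ˈbre.fi.rem.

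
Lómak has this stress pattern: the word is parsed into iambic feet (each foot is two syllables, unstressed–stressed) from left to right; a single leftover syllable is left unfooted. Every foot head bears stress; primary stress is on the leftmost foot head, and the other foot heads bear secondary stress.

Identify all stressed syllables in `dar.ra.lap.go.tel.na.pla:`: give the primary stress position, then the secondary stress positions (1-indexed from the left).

Parse left to right into iambic (σˈσ) feet: (dar.ˈra) (lap.ˈgo) (tel.ˈna) pla:. Syllable 7 is left unfooted.
Foot heads (stressed positions): 2, 4, 6.
End Rule Leftmost: primary stress on the leftmost head = syllable 2.
Secondary stress on 4, 6: dar.ˈra.lap.ˌgo.tel.ˌna.pla:.

primary 2, secondary 4, 6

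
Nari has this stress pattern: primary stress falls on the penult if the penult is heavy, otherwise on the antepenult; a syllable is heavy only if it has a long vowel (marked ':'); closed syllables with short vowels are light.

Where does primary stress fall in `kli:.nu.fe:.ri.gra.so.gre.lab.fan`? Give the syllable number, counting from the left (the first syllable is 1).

7

Weights: 7 gre L, 8 lab L, 9 fan L.
The penult (syllable 8, lab) is light, so stress falls on the antepenult (syllable 7, gre).
Primary stress: syllable 7 → kli:.nu.fe:.ri.gra.so.ˈgre.lab.fan.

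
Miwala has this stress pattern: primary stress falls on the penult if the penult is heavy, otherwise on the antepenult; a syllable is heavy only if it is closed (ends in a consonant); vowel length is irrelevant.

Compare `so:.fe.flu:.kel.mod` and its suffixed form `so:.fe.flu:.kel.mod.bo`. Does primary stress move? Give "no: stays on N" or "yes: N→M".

Base `so:.fe.flu:.kel.mod` (5 syllables):
  Weights: 3 flu: L, 4 kel H, 5 mod H.
  The penult (syllable 4, kel) is heavy, so it takes stress.
  → primary stress on syllable 4.
Suffixed `so:.fe.flu:.kel.mod.bo` (6 syllables):
  Weights: 4 kel H, 5 mod H, 6 bo L.
  The penult (syllable 5, mod) is heavy, so it takes stress.
  → primary stress on syllable 5.

yes: 4→5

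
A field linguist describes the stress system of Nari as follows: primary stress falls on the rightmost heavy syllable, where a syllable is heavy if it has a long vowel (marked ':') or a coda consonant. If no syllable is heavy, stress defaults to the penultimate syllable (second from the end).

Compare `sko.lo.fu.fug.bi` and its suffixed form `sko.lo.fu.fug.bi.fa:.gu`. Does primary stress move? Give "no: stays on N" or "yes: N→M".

Base `sko.lo.fu.fug.bi` (5 syllables):
  Weights: 1 sko L, 2 lo L, 3 fu L, 4 fug H, 5 bi L.
  Heavy syllables in the domain: 4. The rightmost is syllable 4 (fug).
  → primary stress on syllable 4.
Suffixed `sko.lo.fu.fug.bi.fa:.gu` (7 syllables):
  Weights: 1 sko L, 2 lo L, 3 fu L, 4 fug H, 5 bi L, 6 fa: H, 7 gu L.
  Heavy syllables in the domain: 4, 6. The rightmost is syllable 6 (fa:).
  → primary stress on syllable 6.

yes: 4→6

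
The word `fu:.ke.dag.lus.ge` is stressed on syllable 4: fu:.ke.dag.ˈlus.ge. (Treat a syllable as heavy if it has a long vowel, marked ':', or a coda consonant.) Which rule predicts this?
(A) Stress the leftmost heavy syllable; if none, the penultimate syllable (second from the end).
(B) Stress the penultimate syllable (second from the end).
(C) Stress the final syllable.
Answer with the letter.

Rule A → syllable 1 (observed: 4).
Rule B → syllable 4 ✓.
Rule C → syllable 5 (observed: 4).

B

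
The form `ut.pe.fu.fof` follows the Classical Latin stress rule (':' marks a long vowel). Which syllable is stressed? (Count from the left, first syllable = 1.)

2

Classical Latin: stress the penult if heavy (long vowel or closed), else the antepenult.
Weights: 2 pe L, 3 fu L, 4 fof H.
The penult (syllable 3, fu) is light, so stress falls on the antepenult (syllable 2, pe).
Stress on syllable 2: ut.ˈpe.fu.fof.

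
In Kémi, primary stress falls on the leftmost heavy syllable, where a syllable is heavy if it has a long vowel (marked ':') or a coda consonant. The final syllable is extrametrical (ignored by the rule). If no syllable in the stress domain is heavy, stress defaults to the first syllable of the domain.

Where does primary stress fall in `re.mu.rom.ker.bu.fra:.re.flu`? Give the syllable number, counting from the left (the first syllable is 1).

3

The final syllable (8, flu) is extrametrical; the stress domain is syllables 1–7.
Weights: 1 re L, 2 mu L, 3 rom H, 4 ker H, 5 bu L, 6 fra: H, 7 re L.
Heavy syllables in the domain: 3, 4, 6. The leftmost is syllable 3 (rom).
Primary stress: syllable 3 → re.mu.ˈrom.ker.bu.fra:.re.flu.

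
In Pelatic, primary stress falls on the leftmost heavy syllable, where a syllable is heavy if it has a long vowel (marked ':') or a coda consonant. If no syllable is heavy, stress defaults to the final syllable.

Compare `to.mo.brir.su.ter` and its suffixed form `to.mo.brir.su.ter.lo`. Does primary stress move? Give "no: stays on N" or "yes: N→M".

Base `to.mo.brir.su.ter` (5 syllables):
  Weights: 1 to L, 2 mo L, 3 brir H, 4 su L, 5 ter H.
  Heavy syllables in the domain: 3, 5. The leftmost is syllable 3 (brir).
  → primary stress on syllable 3.
Suffixed `to.mo.brir.su.ter.lo` (6 syllables):
  Weights: 1 to L, 2 mo L, 3 brir H, 4 su L, 5 ter H, 6 lo L.
  Heavy syllables in the domain: 3, 5. The leftmost is syllable 3 (brir).
  → primary stress on syllable 3.

no: stays on 3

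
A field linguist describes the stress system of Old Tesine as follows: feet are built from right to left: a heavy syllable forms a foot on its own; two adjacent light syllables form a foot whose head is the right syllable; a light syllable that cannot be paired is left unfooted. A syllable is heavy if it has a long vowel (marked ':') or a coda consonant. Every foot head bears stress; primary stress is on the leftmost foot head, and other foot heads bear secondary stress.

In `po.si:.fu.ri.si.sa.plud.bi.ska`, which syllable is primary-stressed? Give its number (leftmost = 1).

Weights: 1 po L, 2 si: H, 3 fu L, 4 ri L, 5 si L, 6 sa L, 7 plud H, 8 bi L, 9 ska L.
Parse right to left (heavy = foot alone; LL = one foot; stranded L unfooted): po (ˈsi:) (fu.ˈri) (si.ˈsa) (ˈplud) (bi.ˈska).
Foot heads: 2, 4, 6, 7, 9.
Primary stress on the leftmost head = syllable 2.
Primary stress: syllable 2 → po.ˈsi:.fu.ri.si.sa.plud.bi.ska.

2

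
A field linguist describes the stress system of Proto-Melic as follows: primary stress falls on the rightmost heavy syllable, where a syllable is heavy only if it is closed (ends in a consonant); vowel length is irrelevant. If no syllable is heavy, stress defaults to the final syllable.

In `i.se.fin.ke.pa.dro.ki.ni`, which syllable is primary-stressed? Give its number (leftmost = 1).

Weights: 1 i L, 2 se L, 3 fin H, 4 ke L, 5 pa L, 6 dro L, 7 ki L, 8 ni L.
Heavy syllables in the domain: 3. The rightmost is syllable 3 (fin).
Primary stress: syllable 3 → i.se.ˈfin.ke.pa.dro.ki.ni.

3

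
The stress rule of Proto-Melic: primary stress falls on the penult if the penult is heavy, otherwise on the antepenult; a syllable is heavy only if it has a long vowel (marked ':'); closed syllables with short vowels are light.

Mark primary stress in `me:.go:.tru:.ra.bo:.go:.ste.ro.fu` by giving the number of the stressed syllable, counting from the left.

7

Weights: 7 ste L, 8 ro L, 9 fu L.
The penult (syllable 8, ro) is light, so stress falls on the antepenult (syllable 7, ste).
Primary stress: syllable 7 → me:.go:.tru:.ra.bo:.go:.ˈste.ro.fu.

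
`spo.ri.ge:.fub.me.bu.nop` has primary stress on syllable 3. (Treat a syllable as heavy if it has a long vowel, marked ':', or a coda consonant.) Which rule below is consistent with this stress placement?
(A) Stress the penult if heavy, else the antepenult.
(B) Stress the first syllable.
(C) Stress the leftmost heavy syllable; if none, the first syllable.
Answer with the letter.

Rule A → syllable 5 (observed: 3).
Rule B → syllable 1 (observed: 3).
Rule C → syllable 3 ✓.

C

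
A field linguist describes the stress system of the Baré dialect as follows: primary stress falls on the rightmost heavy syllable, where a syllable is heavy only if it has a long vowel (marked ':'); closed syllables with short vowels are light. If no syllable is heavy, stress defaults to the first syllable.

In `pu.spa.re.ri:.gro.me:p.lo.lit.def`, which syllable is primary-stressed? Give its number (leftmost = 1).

6

Weights: 1 pu L, 2 spa L, 3 re L, 4 ri: H, 5 gro L, 6 me:p H, 7 lo L, 8 lit L, 9 def L.
Heavy syllables in the domain: 4, 6. The rightmost is syllable 6 (me:p).
Primary stress: syllable 6 → pu.spa.re.ri:.gro.ˈme:p.lo.lit.def.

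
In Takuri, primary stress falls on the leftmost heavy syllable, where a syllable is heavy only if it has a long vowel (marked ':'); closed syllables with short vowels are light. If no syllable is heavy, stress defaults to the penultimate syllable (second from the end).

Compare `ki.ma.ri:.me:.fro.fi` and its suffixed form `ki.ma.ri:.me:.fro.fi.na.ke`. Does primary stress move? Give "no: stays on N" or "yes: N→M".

Base `ki.ma.ri:.me:.fro.fi` (6 syllables):
  Weights: 1 ki L, 2 ma L, 3 ri: H, 4 me: H, 5 fro L, 6 fi L.
  Heavy syllables in the domain: 3, 4. The leftmost is syllable 3 (ri:).
  → primary stress on syllable 3.
Suffixed `ki.ma.ri:.me:.fro.fi.na.ke` (8 syllables):
  Weights: 1 ki L, 2 ma L, 3 ri: H, 4 me: H, 5 fro L, 6 fi L, 7 na L, 8 ke L.
  Heavy syllables in the domain: 3, 4. The leftmost is syllable 3 (ri:).
  → primary stress on syllable 3.

no: stays on 3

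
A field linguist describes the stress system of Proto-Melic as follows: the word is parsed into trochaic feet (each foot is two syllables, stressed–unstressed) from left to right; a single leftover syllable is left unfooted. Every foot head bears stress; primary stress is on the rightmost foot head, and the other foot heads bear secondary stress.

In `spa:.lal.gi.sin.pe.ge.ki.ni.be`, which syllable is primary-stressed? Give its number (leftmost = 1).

7

Parse left to right into trochaic (ˈσσ) feet: (ˈspa:.lal) (ˈgi.sin) (ˈpe.ge) (ˈki.ni) be. Syllable 9 is left unfooted.
Foot heads (stressed positions): 1, 3, 5, 7.
End Rule Rightmost: primary stress on the rightmost head = syllable 7.
Primary stress: syllable 7 → spa:.lal.gi.sin.pe.ge.ˈki.ni.be.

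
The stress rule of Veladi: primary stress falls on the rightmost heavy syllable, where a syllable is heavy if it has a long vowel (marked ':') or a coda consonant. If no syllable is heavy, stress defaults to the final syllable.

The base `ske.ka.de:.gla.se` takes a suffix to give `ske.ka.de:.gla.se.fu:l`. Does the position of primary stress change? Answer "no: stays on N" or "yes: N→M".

Base `ske.ka.de:.gla.se` (5 syllables):
  Weights: 1 ske L, 2 ka L, 3 de: H, 4 gla L, 5 se L.
  Heavy syllables in the domain: 3. The rightmost is syllable 3 (de:).
  → primary stress on syllable 3.
Suffixed `ske.ka.de:.gla.se.fu:l` (6 syllables):
  Weights: 1 ske L, 2 ka L, 3 de: H, 4 gla L, 5 se L, 6 fu:l H.
  Heavy syllables in the domain: 3, 6. The rightmost is syllable 6 (fu:l).
  → primary stress on syllable 6.

yes: 3→6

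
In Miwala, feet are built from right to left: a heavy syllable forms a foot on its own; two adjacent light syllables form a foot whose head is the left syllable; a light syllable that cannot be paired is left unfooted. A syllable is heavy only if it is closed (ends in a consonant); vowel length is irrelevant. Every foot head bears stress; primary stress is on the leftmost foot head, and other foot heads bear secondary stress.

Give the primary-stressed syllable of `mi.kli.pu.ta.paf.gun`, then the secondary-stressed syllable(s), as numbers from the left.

primary 1, secondary 3, 5, 6

Weights: 1 mi L, 2 kli L, 3 pu L, 4 ta L, 5 paf H, 6 gun H.
Parse right to left (heavy = foot alone; LL = one foot; stranded L unfooted): (ˈmi.kli) (ˈpu.ta) (ˈpaf) (ˈgun).
Foot heads: 1, 3, 5, 6.
Primary stress on the leftmost head = syllable 1.
Secondary stress on 3, 5, 6: ˈmi.kli.ˌpu.ta.ˌpaf.ˌgun.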